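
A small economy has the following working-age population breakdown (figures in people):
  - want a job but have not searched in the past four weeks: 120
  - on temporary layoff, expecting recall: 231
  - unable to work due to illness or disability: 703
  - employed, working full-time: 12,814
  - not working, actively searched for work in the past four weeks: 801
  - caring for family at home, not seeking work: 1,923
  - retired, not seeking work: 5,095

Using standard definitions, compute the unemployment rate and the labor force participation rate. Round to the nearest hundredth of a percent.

Unemployment rate ≈ 7.45%; labor force participation rate ≈ 63.84%.

Employed = 12,814.
Unemployed = 231 + 801 = 1,032 (jobless and actively searching, or on temporary layoff).
Labor force = 12,814 + 1,032 = 13,846.
Not in labor force = 120 + 703 + 1,923 + 5,095 = 7,841 (those not working and not actively searching are outside the labor force — including those who want a job but have given up searching).
Civilian working-age population = 13,846 + 7,841 = 21,687.
Unemployment rate = 1,032 / 13,846 = 7.45%.
Labor force participation rate = 13,846 / 21,687 = 63.84%.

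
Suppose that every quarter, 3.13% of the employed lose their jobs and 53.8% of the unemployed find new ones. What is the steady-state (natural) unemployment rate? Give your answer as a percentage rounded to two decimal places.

Steady-state unemployment rate ≈ 5.50%.

At steady state the flows balance: s·E = f·U, so U/(E+U) = s/(s+f).
u* = 3.13 / (3.13 + 53.8) = 3.13 / 56.93 = 5.50%.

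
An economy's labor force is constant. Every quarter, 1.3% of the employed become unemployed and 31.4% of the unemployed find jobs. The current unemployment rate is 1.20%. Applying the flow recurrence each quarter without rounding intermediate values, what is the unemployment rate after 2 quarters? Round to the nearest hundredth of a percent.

Unemployment rate after two quarters ≈ 2.72%.

With a fixed labor force, u_{t+1} = u_t + s·(1−u_t) − f·u_t = u_t·(1−s−f) + s.
Here 1−s−f = 0.673 and s = 0.013.
u_1 = 0.012000 × 0.673 + 0.013 = 0.021076.
u_2 = 0.021076 × 0.673 + 0.013 = 0.027184.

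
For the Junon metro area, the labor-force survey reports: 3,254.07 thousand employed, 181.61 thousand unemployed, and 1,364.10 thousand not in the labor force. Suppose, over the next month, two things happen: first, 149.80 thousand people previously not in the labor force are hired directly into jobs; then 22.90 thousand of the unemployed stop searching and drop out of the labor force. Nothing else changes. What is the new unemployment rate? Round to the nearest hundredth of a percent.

New unemployment rate ≈ 4.45%.

Initially, labor force = 3,254.07 + 181.61 = 3,435.68 thousand, so u = 181.61/3,435.68 = 5.29%.
After the first change, employed and labor force both rise by 149.80; unemployed unchanged → E = 3,403.87, U = 181.61, labor force = 3,585.48 thousand.
After the second change, unemployed and labor force both fall by 22.90 → E = 3,403.87, U = 158.71, labor force = 3,562.58 thousand.
New unemployment rate = 158.71 / 3,562.58 = 4.45%.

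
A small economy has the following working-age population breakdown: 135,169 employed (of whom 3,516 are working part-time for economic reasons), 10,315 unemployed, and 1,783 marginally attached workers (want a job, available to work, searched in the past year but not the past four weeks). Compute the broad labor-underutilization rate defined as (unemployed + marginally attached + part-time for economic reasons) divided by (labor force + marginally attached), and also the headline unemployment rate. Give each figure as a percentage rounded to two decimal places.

Labor force = 135,169 + 10,315 = 145,484.
Numerator = 10,315 + 1,783 + 3,516 = 15,614.
Denominator = 145,484 + 1,783 = 147,267.
Broad rate = 15,614 / 147,267 = 10.60%.
Headline unemployment rate = 10,315 / 145,484 = 7.09%.

Broad underutilization rate ≈ 10.60%; headline unemployment rate ≈ 7.09%.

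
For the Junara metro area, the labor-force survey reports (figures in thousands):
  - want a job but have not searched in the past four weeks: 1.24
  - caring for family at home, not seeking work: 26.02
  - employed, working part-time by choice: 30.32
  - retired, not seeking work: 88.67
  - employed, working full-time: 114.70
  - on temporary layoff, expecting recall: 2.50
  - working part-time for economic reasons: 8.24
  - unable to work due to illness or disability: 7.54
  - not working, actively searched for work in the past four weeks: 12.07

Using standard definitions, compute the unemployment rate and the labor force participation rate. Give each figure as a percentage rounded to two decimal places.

Employed = 30.32 + 114.70 + 8.24 = 153.26 thousand (anyone who worked, including part-time for economic reasons, counts as employed).
Unemployed = 2.50 + 12.07 = 14.57 thousand (jobless and actively searching, or on temporary layoff).
Labor force = 153.26 + 14.57 = 167.83 thousand.
Not in labor force = 1.24 + 26.02 + 88.67 + 7.54 = 123.47 thousand (those not working and not actively searching are outside the labor force — including those who want a job but have given up searching).
Civilian working-age population = 167.83 + 123.47 = 291.30 thousand.
Unemployment rate = 14.57 / 167.83 = 8.68%.
Labor force participation rate = 167.83 / 291.30 = 57.61%.

Unemployment rate ≈ 8.68%; labor force participation rate ≈ 57.61%.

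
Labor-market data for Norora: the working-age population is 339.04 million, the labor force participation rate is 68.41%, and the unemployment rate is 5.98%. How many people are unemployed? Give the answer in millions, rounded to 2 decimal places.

About 13.87 million are unemployed.

Labor force = 0.6841 × 339.04 = 231.94 million.
Unemployed = 0.0598 × 231.94 ≈ 13.87 million.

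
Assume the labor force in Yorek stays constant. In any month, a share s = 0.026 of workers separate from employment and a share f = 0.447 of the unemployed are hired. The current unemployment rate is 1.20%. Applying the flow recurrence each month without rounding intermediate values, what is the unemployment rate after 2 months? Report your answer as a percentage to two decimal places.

With a fixed labor force, u_{t+1} = u_t + s·(1−u_t) − f·u_t = u_t·(1−s−f) + s.
Here 1−s−f = 0.527 and s = 0.026.
u_1 = 0.012000 × 0.527 + 0.026 = 0.032324.
u_2 = 0.032324 × 0.527 + 0.026 = 0.043035.

Unemployment rate after two months ≈ 4.30%.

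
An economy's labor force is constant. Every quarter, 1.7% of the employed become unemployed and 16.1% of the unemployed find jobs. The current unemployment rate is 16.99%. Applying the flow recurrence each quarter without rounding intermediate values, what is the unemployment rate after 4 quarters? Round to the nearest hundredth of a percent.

Unemployment rate after four quarters ≈ 12.95%.

With a fixed labor force, u_{t+1} = u_t + s·(1−u_t) − f·u_t = u_t·(1−s−f) + s.
Here 1−s−f = 0.822 and s = 0.017.
u_1 = 0.169900 × 0.822 + 0.017 = 0.156658.
u_2 = 0.156658 × 0.822 + 0.017 = 0.145773.
u_3 = 0.145773 × 0.822 + 0.017 = 0.136825.
u_4 = 0.136825 × 0.822 + 0.017 = 0.129470.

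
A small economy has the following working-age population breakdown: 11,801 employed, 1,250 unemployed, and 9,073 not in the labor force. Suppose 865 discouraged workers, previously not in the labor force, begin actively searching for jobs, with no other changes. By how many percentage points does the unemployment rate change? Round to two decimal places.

The unemployment rate changes by +5.62 percentage points.

Initially, labor force = 11,801 + 1,250 = 13,051, so u = 1,250/13,051 = 9.58%.
After the change, unemployed and labor force both rise by 865 → E = 11,801, U = 2,115, labor force = 13,916.
New unemployment rate = 2,115 / 13,916 = 15.20%.
Change = 15.20% − 9.58% = +5.62 percentage points.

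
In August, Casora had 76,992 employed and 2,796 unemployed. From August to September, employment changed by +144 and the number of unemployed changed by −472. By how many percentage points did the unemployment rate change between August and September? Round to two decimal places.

August: labor force = 76,992 + 2,796 = 79,788; u = 2,796/79,788 = 3.50%.
September: labor force = 77,136 + 2,324 = 79,460; u = 2,324/79,460 = 2.92%.
Change = 2.92% − 3.50% = −0.58 pp.

The unemployment rate changed by −0.58 percentage points.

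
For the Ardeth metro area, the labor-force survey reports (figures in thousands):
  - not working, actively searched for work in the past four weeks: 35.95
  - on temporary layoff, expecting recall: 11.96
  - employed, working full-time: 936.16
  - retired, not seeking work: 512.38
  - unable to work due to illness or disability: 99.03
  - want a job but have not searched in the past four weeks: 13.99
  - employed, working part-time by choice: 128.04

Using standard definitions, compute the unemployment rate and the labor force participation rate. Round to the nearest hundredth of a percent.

Employed = 936.16 + 128.04 = 1,064.20 thousand.
Unemployed = 35.95 + 11.96 = 47.91 thousand (jobless and actively searching, or on temporary layoff).
Labor force = 1,064.20 + 47.91 = 1,112.11 thousand.
Not in labor force = 512.38 + 99.03 + 13.99 = 625.40 thousand (those not working and not actively searching are outside the labor force — including those who want a job but have given up searching).
Civilian working-age population = 1,112.11 + 625.40 = 1,737.51 thousand.
Unemployment rate = 47.91 / 1,112.11 = 4.31%.
Labor force participation rate = 1,112.11 / 1,737.51 = 64.01%.

Unemployment rate ≈ 4.31%; labor force participation rate ≈ 64.01%.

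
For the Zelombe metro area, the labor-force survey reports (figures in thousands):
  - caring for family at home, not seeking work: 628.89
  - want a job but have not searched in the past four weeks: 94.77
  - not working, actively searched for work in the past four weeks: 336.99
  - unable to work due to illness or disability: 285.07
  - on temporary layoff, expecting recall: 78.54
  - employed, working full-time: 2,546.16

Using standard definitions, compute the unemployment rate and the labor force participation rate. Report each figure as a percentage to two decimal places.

Unemployment rate ≈ 14.03%; labor force participation rate ≈ 74.59%.

Employed = 2,546.16 thousand.
Unemployed = 336.99 + 78.54 = 415.53 thousand (jobless and actively searching, or on temporary layoff).
Labor force = 2,546.16 + 415.53 = 2,961.69 thousand.
Not in labor force = 628.89 + 94.77 + 285.07 = 1,008.73 thousand (those not working and not actively searching are outside the labor force — including those who want a job but have given up searching).
Civilian working-age population = 2,961.69 + 1,008.73 = 3,970.42 thousand.
Unemployment rate = 415.53 / 2,961.69 = 14.03%.
Labor force participation rate = 2,961.69 / 3,970.42 = 74.59%.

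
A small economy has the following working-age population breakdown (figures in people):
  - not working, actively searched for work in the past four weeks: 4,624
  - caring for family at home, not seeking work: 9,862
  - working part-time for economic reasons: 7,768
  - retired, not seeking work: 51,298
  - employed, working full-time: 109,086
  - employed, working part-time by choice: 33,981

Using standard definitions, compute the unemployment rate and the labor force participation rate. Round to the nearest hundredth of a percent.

Unemployment rate ≈ 2.97%; labor force participation rate ≈ 71.77%.

Employed = 7,768 + 109,086 + 33,981 = 150,835 (anyone who worked, including part-time for economic reasons, counts as employed).
Unemployed = 4,624.
Labor force = 150,835 + 4,624 = 155,459.
Not in labor force = 9,862 + 51,298 = 61,160 (those not working and not actively searching are outside the labor force).
Civilian working-age population = 155,459 + 61,160 = 216,619.
Unemployment rate = 4,624 / 155,459 = 2.97%.
Labor force participation rate = 155,459 / 216,619 = 71.77%.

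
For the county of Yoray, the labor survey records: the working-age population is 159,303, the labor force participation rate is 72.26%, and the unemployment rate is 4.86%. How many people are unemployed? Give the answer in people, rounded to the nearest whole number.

Labor force = 0.7226 × 159,303 = 115,112.
Unemployed = 0.0486 × 115,112 ≈ 5,594.

About 5,594 are unemployed.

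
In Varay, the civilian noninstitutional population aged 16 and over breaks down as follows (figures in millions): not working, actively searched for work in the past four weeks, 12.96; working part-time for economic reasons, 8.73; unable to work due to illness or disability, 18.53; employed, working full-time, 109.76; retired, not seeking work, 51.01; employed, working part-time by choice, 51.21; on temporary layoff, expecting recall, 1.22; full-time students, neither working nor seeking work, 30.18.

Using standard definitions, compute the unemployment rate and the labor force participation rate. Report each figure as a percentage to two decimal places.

Employed = 8.73 + 109.76 + 51.21 = 169.70 million (anyone who worked, including part-time for economic reasons, counts as employed).
Unemployed = 12.96 + 1.22 = 14.18 million (jobless and actively searching, or on temporary layoff).
Labor force = 169.70 + 14.18 = 183.88 million.
Not in labor force = 18.53 + 51.01 + 30.18 = 99.72 million (those not working and not actively searching are outside the labor force).
Civilian working-age population = 183.88 + 99.72 = 283.60 million.
Unemployment rate = 14.18 / 183.88 = 7.71%.
Labor force participation rate = 183.88 / 283.60 = 64.84%.

Unemployment rate ≈ 7.71%; labor force participation rate ≈ 64.84%.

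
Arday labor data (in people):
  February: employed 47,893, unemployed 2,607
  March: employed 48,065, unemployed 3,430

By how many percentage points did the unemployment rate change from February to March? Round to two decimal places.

The unemployment rate changed by +1.50 percentage points.

February: labor force = 47,893 + 2,607 = 50,500; u = 2,607/50,500 = 5.16%.
March: labor force = 48,065 + 3,430 = 51,495; u = 3,430/51,495 = 6.66%.
Change = 6.66% − 5.16% = +1.50 pp.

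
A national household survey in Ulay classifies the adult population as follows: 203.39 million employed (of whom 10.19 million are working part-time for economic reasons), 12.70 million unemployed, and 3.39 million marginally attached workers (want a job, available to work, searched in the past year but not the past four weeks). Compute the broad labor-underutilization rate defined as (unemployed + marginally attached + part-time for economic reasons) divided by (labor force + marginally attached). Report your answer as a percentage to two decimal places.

Labor force = 203.39 + 12.70 = 216.09 million.
Numerator = 12.70 + 3.39 + 10.19 = 26.28 million.
Denominator = 216.09 + 3.39 = 219.48 million.
Broad rate = 26.28 / 219.48 = 11.97%.

Broad underutilization rate ≈ 11.97%.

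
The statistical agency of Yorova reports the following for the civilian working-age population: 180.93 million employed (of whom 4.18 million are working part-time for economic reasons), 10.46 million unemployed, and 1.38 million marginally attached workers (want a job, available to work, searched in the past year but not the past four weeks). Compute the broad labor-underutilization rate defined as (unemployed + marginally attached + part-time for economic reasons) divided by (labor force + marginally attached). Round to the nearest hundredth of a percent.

Broad underutilization rate ≈ 8.31%.

Labor force = 180.93 + 10.46 = 191.39 million.
Numerator = 10.46 + 1.38 + 4.18 = 16.02 million.
Denominator = 191.39 + 1.38 = 192.77 million.
Broad rate = 16.02 / 192.77 = 8.31%.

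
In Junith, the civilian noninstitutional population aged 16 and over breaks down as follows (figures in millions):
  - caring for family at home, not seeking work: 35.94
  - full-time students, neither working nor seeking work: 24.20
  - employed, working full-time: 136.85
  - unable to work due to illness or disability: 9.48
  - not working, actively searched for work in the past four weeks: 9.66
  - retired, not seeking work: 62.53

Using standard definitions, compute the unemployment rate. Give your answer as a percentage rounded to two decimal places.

Unemployment rate ≈ 6.59%.

Employed = 136.85 million.
Unemployed = 9.66 million.
Labor force = 136.85 + 9.66 = 146.51 million.
Unemployment rate = 9.66 / 146.51 = 6.59%.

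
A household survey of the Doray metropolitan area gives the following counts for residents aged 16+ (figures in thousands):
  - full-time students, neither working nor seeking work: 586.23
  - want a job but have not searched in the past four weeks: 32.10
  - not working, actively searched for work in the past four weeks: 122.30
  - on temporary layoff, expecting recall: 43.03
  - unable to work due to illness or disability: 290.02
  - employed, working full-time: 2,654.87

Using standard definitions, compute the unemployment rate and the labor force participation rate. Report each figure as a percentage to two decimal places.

Employed = 2,654.87 thousand.
Unemployed = 122.30 + 43.03 = 165.33 thousand (jobless and actively searching, or on temporary layoff).
Labor force = 2,654.87 + 165.33 = 2,820.20 thousand.
Not in labor force = 586.23 + 32.10 + 290.02 = 908.35 thousand (those not working and not actively searching are outside the labor force — including those who want a job but have given up searching).
Civilian working-age population = 2,820.20 + 908.35 = 3,728.55 thousand.
Unemployment rate = 165.33 / 2,820.20 = 5.86%.
Labor force participation rate = 2,820.20 / 3,728.55 = 75.64%.

Unemployment rate ≈ 5.86%; labor force participation rate ≈ 75.64%.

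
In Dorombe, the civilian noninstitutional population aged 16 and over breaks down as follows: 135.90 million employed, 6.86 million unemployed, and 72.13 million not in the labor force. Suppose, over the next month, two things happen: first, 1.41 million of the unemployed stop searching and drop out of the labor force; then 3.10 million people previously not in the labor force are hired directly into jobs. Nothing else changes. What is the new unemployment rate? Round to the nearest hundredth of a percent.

New unemployment rate ≈ 3.77%.

Initially, labor force = 135.90 + 6.86 = 142.76 million, so u = 6.86/142.76 = 4.81%.
After the first change, unemployed and labor force both fall by 1.41 → E = 135.90, U = 5.45, labor force = 141.35 million.
After the second change, employed and labor force both rise by 3.10; unemployed unchanged → E = 139.00, U = 5.45, labor force = 144.45 million.
New unemployment rate = 5.45 / 144.45 = 3.77%.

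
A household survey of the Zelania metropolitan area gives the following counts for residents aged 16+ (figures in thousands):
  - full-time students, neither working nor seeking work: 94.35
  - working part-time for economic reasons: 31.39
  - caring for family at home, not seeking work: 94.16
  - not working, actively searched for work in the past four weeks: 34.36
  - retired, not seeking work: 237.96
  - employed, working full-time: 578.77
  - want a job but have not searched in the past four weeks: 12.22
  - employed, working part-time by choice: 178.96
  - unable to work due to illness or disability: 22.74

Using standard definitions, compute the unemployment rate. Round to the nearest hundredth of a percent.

Employed = 31.39 + 578.77 + 178.96 = 789.12 thousand (anyone who worked, including part-time for economic reasons, counts as employed).
Unemployed = 34.36 thousand.
Labor force = 789.12 + 34.36 = 823.48 thousand.
Unemployment rate = 34.36 / 823.48 = 4.17%.

Unemployment rate ≈ 4.17%.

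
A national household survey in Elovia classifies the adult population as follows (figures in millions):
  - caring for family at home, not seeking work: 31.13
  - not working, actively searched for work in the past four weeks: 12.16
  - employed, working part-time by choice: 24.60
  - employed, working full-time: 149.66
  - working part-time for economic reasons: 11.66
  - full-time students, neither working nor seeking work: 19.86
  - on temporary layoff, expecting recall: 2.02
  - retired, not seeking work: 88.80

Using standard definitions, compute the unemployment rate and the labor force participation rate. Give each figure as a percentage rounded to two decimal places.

Employed = 24.60 + 149.66 + 11.66 = 185.92 million (anyone who worked, including part-time for economic reasons, counts as employed).
Unemployed = 12.16 + 2.02 = 14.18 million (jobless and actively searching, or on temporary layoff).
Labor force = 185.92 + 14.18 = 200.10 million.
Not in labor force = 31.13 + 19.86 + 88.80 = 139.79 million (those not working and not actively searching are outside the labor force).
Civilian working-age population = 200.10 + 139.79 = 339.89 million.
Unemployment rate = 14.18 / 200.10 = 7.09%.
Labor force participation rate = 200.10 / 339.89 = 58.87%.

Unemployment rate ≈ 7.09%; labor force participation rate ≈ 58.87%.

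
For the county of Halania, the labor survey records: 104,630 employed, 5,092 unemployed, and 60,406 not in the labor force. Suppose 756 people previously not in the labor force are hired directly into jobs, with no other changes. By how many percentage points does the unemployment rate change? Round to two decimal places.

Initially, labor force = 104,630 + 5,092 = 109,722, so u = 5,092/109,722 = 4.64%.
After the change, employed and labor force both rise by 756; unemployed unchanged → E = 105,386, U = 5,092, labor force = 110,478.
New unemployment rate = 5,092 / 110,478 = 4.61%.
Change = 4.61% − 4.64% = −0.03 percentage points.

The unemployment rate changes by −0.03 percentage points.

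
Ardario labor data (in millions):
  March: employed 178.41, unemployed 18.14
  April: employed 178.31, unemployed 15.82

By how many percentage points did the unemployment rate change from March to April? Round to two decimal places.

March: labor force = 178.41 + 18.14 = 196.55; u = 18.14/196.55 = 9.23%.
April: labor force = 178.31 + 15.82 = 194.13; u = 15.82/194.13 = 8.15%.
Change = 8.15% − 9.23% = −1.08 pp.

The unemployment rate changed by −1.08 percentage points.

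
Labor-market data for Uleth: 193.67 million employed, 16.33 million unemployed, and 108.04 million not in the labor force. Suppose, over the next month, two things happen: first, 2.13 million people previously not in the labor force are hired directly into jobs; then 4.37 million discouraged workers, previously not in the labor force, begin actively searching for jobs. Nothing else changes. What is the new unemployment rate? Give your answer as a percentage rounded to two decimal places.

Initially, labor force = 193.67 + 16.33 = 210.00 million, so u = 16.33/210.00 = 7.78%.
After the first change, employed and labor force both rise by 2.13; unemployed unchanged → E = 195.80, U = 16.33, labor force = 212.13 million.
After the second change, unemployed and labor force both rise by 4.37 → E = 195.80, U = 20.70, labor force = 216.50 million.
New unemployment rate = 20.70 / 216.50 = 9.56%.

New unemployment rate ≈ 9.56%.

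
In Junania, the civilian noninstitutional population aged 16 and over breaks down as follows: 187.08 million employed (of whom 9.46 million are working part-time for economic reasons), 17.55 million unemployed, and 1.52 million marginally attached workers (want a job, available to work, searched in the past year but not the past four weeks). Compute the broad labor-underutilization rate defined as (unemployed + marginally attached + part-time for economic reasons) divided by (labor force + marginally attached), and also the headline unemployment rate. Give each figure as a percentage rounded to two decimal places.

Labor force = 187.08 + 17.55 = 204.63 million.
Numerator = 17.55 + 1.52 + 9.46 = 28.53 million.
Denominator = 204.63 + 1.52 = 206.15 million.
Broad rate = 28.53 / 206.15 = 13.84%.
Headline unemployment rate = 17.55 / 204.63 = 8.58%.

Broad underutilization rate ≈ 13.84%; headline unemployment rate ≈ 8.58%.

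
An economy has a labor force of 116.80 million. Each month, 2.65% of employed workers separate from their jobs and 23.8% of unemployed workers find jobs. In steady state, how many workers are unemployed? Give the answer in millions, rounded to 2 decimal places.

Steady-state unemployment rate u* = s/(s+f) = 2.65/(2.65+23.8) = 0.100189.
Unemployed = u* × labor force = 0.100189 × 116.80 ≈ 11.70 million.

About 11.70 million are unemployed in steady state.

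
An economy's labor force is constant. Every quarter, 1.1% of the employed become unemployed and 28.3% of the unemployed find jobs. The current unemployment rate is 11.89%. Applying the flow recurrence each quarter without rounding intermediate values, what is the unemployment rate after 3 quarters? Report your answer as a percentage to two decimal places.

Unemployment rate after three quarters ≈ 6.61%.

With a fixed labor force, u_{t+1} = u_t + s·(1−u_t) − f·u_t = u_t·(1−s−f) + s.
Here 1−s−f = 0.706 and s = 0.011.
u_1 = 0.118900 × 0.706 + 0.011 = 0.094943.
u_2 = 0.094943 × 0.706 + 0.011 = 0.078030.
u_3 = 0.078030 × 0.706 + 0.011 = 0.066089.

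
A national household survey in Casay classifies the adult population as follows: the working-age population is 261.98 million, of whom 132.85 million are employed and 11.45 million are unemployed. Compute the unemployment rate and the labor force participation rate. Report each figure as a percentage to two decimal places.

Labor force = employed + unemployed = 132.85 + 11.45 = 144.30 million.
Unemployment rate = 11.45 / 144.30 = 7.93%.
Labor force participation rate = 144.30 / 261.98 = 55.08%.

Unemployment rate ≈ 7.93%; labor force participation rate ≈ 55.08%.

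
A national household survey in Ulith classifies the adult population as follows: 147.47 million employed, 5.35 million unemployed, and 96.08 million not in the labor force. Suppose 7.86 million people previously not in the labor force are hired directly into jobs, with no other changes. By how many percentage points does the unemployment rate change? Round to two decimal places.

Initially, labor force = 147.47 + 5.35 = 152.82 million, so u = 5.35/152.82 = 3.50%.
After the change, employed and labor force both rise by 7.86; unemployed unchanged → E = 155.33, U = 5.35, labor force = 160.68 million.
New unemployment rate = 5.35 / 160.68 = 3.33%.
Change = 3.33% − 3.50% = −0.17 percentage points.

The unemployment rate changes by −0.17 percentage points.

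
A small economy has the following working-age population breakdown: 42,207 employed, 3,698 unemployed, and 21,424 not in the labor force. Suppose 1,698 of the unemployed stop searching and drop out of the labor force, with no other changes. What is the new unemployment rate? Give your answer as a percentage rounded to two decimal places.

New unemployment rate ≈ 4.52%.

Initially, labor force = 42,207 + 3,698 = 45,905, so u = 3,698/45,905 = 8.06%.
After the change, unemployed and labor force both fall by 1,698 → E = 42,207, U = 2,000, labor force = 44,207.
New unemployment rate = 2,000 / 44,207 = 4.52%.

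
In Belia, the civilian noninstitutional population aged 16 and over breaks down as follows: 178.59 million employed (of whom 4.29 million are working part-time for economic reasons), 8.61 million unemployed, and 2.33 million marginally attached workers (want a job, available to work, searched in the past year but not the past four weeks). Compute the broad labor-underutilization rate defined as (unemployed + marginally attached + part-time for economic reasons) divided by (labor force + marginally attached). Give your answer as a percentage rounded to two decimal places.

Broad underutilization rate ≈ 8.04%.

Labor force = 178.59 + 8.61 = 187.20 million.
Numerator = 8.61 + 2.33 + 4.29 = 15.23 million.
Denominator = 187.20 + 2.33 = 189.53 million.
Broad rate = 15.23 / 189.53 = 8.04%.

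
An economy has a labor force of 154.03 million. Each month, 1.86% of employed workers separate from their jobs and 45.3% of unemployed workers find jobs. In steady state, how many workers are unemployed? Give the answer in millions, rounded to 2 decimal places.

About 6.07 million are unemployed in steady state.

Steady-state unemployment rate u* = s/(s+f) = 1.86/(1.86+45.3) = 0.039440.
Unemployed = u* × labor force = 0.039440 × 154.03 ≈ 6.07 million.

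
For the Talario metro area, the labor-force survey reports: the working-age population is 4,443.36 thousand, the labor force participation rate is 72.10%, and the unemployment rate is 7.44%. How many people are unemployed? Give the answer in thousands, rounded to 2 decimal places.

Labor force = 0.7210 × 4,443.36 = 3,203.66 thousand.
Unemployed = 0.0744 × 3,203.66 ≈ 238.35 thousand.

About 238.35 thousand are unemployed.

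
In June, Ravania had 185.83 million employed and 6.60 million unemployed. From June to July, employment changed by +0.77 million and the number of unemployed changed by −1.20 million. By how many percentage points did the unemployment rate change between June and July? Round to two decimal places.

The unemployment rate changed by −0.62 percentage points.

June: labor force = 185.83 + 6.60 = 192.43; u = 6.60/192.43 = 3.43%.
July: labor force = 186.60 + 5.40 = 192.00; u = 5.40/192.00 = 2.81%.
Change = 2.81% − 3.43% = −0.62 pp.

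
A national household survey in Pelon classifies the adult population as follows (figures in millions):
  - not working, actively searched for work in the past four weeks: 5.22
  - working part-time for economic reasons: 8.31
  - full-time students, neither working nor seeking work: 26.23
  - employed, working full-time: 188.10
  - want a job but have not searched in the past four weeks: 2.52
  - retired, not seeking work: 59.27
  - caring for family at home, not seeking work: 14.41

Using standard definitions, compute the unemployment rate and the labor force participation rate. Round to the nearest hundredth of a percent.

Unemployment rate ≈ 2.59%; labor force participation rate ≈ 66.31%.

Employed = 8.31 + 188.10 = 196.41 million (anyone who worked, including part-time for economic reasons, counts as employed).
Unemployed = 5.22 million.
Labor force = 196.41 + 5.22 = 201.63 million.
Not in labor force = 26.23 + 2.52 + 59.27 + 14.41 = 102.43 million (those not working and not actively searching are outside the labor force — including those who want a job but have given up searching).
Civilian working-age population = 201.63 + 102.43 = 304.06 million.
Unemployment rate = 5.22 / 201.63 = 2.59%.
Labor force participation rate = 201.63 / 304.06 = 66.31%.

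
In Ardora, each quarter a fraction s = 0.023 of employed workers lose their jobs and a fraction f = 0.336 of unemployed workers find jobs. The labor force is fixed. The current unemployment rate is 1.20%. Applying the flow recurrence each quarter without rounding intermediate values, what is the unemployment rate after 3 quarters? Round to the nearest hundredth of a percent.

Unemployment rate after three quarters ≈ 5.04%.

With a fixed labor force, u_{t+1} = u_t + s·(1−u_t) − f·u_t = u_t·(1−s−f) + s.
Here 1−s−f = 0.641 and s = 0.023.
u_1 = 0.012000 × 0.641 + 0.023 = 0.030692.
u_2 = 0.030692 × 0.641 + 0.023 = 0.042674.
u_3 = 0.042674 × 0.641 + 0.023 = 0.050354.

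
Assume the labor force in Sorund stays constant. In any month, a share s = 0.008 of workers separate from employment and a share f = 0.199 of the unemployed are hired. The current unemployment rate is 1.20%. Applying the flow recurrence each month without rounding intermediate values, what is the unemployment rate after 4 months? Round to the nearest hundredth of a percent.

With a fixed labor force, u_{t+1} = u_t + s·(1−u_t) − f·u_t = u_t·(1−s−f) + s.
Here 1−s−f = 0.793 and s = 0.008.
u_1 = 0.012000 × 0.793 + 0.008 = 0.017516.
u_2 = 0.017516 × 0.793 + 0.008 = 0.021890.
u_3 = 0.021890 × 0.793 + 0.008 = 0.025359.
u_4 = 0.025359 × 0.793 + 0.008 = 0.028110.

Unemployment rate after four months ≈ 2.81%.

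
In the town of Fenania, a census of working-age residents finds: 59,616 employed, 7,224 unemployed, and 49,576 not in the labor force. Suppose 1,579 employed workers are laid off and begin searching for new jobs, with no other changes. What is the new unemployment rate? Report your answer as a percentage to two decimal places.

New unemployment rate ≈ 13.17%.

Initially, labor force = 59,616 + 7,224 = 66,840, so u = 7,224/66,840 = 10.81%.
After the change, employed falls and unemployed rises by 1,579; labor force unchanged → E = 58,037, U = 8,803, labor force = 66,840.
New unemployment rate = 8,803 / 66,840 = 13.17%.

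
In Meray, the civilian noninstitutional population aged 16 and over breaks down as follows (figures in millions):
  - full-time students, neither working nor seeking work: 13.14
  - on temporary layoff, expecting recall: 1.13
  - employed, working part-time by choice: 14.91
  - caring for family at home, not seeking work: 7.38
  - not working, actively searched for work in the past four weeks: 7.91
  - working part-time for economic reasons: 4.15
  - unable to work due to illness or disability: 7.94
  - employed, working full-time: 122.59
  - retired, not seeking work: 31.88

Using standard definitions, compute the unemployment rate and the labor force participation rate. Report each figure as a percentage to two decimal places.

Employed = 14.91 + 4.15 + 122.59 = 141.65 million (anyone who worked, including part-time for economic reasons, counts as employed).
Unemployed = 1.13 + 7.91 = 9.04 million (jobless and actively searching, or on temporary layoff).
Labor force = 141.65 + 9.04 = 150.69 million.
Not in labor force = 13.14 + 7.38 + 7.94 + 31.88 = 60.34 million (those not working and not actively searching are outside the labor force).
Civilian working-age population = 150.69 + 60.34 = 211.03 million.
Unemployment rate = 9.04 / 150.69 = 6.00%.
Labor force participation rate = 150.69 / 211.03 = 71.41%.

Unemployment rate ≈ 6.00%; labor force participation rate ≈ 71.41%.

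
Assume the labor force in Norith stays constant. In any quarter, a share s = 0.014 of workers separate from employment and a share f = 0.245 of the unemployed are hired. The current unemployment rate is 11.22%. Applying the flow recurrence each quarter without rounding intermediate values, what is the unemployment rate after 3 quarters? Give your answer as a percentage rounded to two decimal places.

With a fixed labor force, u_{t+1} = u_t + s·(1−u_t) − f·u_t = u_t·(1−s−f) + s.
Here 1−s−f = 0.741 and s = 0.014.
u_1 = 0.112200 × 0.741 + 0.014 = 0.097140.
u_2 = 0.097140 × 0.741 + 0.014 = 0.085981.
u_3 = 0.085981 × 0.741 + 0.014 = 0.077712.

Unemployment rate after three quarters ≈ 7.77%.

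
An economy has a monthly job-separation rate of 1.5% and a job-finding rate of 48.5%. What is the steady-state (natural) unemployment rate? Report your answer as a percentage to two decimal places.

At steady state the flows balance: s·E = f·U, so U/(E+U) = s/(s+f).
u* = 1.5 / (1.5 + 48.5) = 1.5 / 50.00 = 3.00%.

Steady-state unemployment rate ≈ 3.00%.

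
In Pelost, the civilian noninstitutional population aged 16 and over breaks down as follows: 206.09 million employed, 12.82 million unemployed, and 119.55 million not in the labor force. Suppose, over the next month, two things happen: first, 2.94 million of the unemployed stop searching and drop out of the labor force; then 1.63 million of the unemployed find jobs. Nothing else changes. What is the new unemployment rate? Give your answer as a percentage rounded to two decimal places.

New unemployment rate ≈ 3.82%.

Initially, labor force = 206.09 + 12.82 = 218.91 million, so u = 12.82/218.91 = 5.86%.
After the first change, unemployed and labor force both fall by 2.94 → E = 206.09, U = 9.88, labor force = 215.97 million.
After the second change, unemployed falls and employed rises by 1.63; labor force unchanged → E = 207.72, U = 8.25, labor force = 215.97 million.
New unemployment rate = 8.25 / 215.97 = 3.82%.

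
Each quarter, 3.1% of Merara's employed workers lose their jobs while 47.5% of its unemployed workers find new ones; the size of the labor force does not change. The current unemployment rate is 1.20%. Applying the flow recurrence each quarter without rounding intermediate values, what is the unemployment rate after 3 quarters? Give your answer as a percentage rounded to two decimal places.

Unemployment rate after three quarters ≈ 5.53%.

With a fixed labor force, u_{t+1} = u_t + s·(1−u_t) − f·u_t = u_t·(1−s−f) + s.
Here 1−s−f = 0.494 and s = 0.031.
u_1 = 0.012000 × 0.494 + 0.031 = 0.036928.
u_2 = 0.036928 × 0.494 + 0.031 = 0.049242.
u_3 = 0.049242 × 0.494 + 0.031 = 0.055326.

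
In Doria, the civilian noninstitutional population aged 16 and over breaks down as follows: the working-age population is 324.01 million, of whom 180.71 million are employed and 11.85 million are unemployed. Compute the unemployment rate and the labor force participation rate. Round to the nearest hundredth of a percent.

Labor force = employed + unemployed = 180.71 + 11.85 = 192.56 million.
Unemployment rate = 11.85 / 192.56 = 6.15%.
Labor force participation rate = 192.56 / 324.01 = 59.43%.

Unemployment rate ≈ 6.15%; labor force participation rate ≈ 59.43%.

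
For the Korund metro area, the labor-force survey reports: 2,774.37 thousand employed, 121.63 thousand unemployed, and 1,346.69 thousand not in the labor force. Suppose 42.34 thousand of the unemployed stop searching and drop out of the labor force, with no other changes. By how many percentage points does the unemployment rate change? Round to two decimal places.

The unemployment rate changes by −1.42 percentage points.

Initially, labor force = 2,774.37 + 121.63 = 2,896.00 thousand, so u = 121.63/2,896.00 = 4.20%.
After the change, unemployed and labor force both fall by 42.34 → E = 2,774.37, U = 79.29, labor force = 2,853.66 thousand.
New unemployment rate = 79.29 / 2,853.66 = 2.78%.
Change = 2.78% − 4.20% = −1.42 percentage points.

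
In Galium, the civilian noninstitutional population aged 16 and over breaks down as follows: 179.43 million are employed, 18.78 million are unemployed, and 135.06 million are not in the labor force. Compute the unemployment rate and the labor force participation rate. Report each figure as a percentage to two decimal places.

Unemployment rate ≈ 9.47%; labor force participation rate ≈ 59.47%.

Labor force = employed + unemployed = 179.43 + 18.78 = 198.21 million.
Working-age population = 198.21 + 135.06 = 333.27 million.
Unemployment rate = 18.78 / 198.21 = 9.47%.
Labor force participation rate = 198.21 / 333.27 = 59.47%.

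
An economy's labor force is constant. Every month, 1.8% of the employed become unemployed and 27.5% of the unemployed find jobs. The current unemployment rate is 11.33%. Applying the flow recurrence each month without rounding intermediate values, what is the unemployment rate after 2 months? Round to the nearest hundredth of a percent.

With a fixed labor force, u_{t+1} = u_t + s·(1−u_t) − f·u_t = u_t·(1−s−f) + s.
Here 1−s−f = 0.707 and s = 0.018.
u_1 = 0.113300 × 0.707 + 0.018 = 0.098103.
u_2 = 0.098103 × 0.707 + 0.018 = 0.087359.

Unemployment rate after two months ≈ 8.74%.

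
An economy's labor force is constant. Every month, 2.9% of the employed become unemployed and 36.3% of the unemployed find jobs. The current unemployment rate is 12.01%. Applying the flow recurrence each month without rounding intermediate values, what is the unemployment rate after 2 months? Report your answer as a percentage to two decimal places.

With a fixed labor force, u_{t+1} = u_t + s·(1−u_t) − f·u_t = u_t·(1−s−f) + s.
Here 1−s−f = 0.608 and s = 0.029.
u_1 = 0.120100 × 0.608 + 0.029 = 0.102021.
u_2 = 0.102021 × 0.608 + 0.029 = 0.091029.

Unemployment rate after two months ≈ 9.10%.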